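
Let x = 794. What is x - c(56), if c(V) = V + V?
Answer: 682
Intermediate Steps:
c(V) = 2*V
x - c(56) = 794 - 2*56 = 794 - 1*112 = 794 - 112 = 682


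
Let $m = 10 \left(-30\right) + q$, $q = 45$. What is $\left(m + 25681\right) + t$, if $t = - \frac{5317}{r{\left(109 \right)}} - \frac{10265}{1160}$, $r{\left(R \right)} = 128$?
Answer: $\frac{94194271}{3712} \approx 25376.0$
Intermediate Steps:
$t = - \frac{187041}{3712}$ ($t = - \frac{5317}{128} - \frac{10265}{1160} = \left(-5317\right) \frac{1}{128} - \frac{2053}{232} = - \frac{5317}{128} - \frac{2053}{232} = - \frac{187041}{3712} \approx -50.388$)
$m = -255$ ($m = 10 \left(-30\right) + 45 = -300 + 45 = -255$)
$\left(m + 25681\right) + t = \left(-255 + 25681\right) - \frac{187041}{3712} = 25426 - \frac{187041}{3712} = \frac{94194271}{3712}$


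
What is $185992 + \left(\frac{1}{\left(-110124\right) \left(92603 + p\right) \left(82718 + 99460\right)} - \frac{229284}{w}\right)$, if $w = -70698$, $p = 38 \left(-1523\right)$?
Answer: $\frac{1526960845129022530479817}{8209676867504440104} \approx 1.86 \cdot 10^{5}$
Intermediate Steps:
$p = -57874$
$185992 + \left(\frac{1}{\left(-110124\right) \left(92603 + p\right) \left(82718 + 99460\right)} - \frac{229284}{w}\right) = 185992 + \left(\frac{1}{\left(-110124\right) \left(92603 - 57874\right) \left(82718 + 99460\right)} - \frac{229284}{-70698}\right) = 185992 - \left(- \frac{38214}{11783} + \frac{1}{110124 \cdot 34729 \cdot 182178}\right) = 185992 + \left(- \frac{1}{110124 \cdot 6326859762} + \frac{38214}{11783}\right) = 185992 + \left(\left(- \frac{1}{110124}\right) \frac{1}{6326859762} + \frac{38214}{11783}\right) = 185992 + \left(- \frac{1}{696739104430488} + \frac{38214}{11783}\right) = 185992 + \frac{26625188136706656649}{8209676867504440104} = \frac{1526960845129022530479817}{8209676867504440104}$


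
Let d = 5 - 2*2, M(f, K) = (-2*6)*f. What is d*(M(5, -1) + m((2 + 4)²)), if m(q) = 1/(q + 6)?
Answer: -2519/42 ≈ -59.976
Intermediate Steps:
M(f, K) = -12*f
m(q) = 1/(6 + q)
d = 1 (d = 5 - 4 = 1)
d*(M(5, -1) + m((2 + 4)²)) = 1*(-12*5 + 1/(6 + (2 + 4)²)) = 1*(-60 + 1/(6 + 6²)) = 1*(-60 + 1/(6 + 36)) = 1*(-60 + 1/42) = 1*(-2519/42) = -2519/42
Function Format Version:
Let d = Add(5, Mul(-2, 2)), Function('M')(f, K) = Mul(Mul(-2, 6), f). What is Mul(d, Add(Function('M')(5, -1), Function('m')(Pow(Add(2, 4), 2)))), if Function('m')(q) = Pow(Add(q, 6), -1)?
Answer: Rational(-2519, 42) ≈ -59.976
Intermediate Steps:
Function('M')(f, K) = Mul(-12, f)
Function('m')(q) = Pow(Add(6, q), -1)
d = 1 (d = Add(5, -4) = 1)
Mul(d, Add(Function('M')(5, -1), Function('m')(Pow(Add(2, 4), 2)))) = Mul(1, Add(Mul(-12, 5), Pow(Add(6, Pow(Add(2, 4), 2)), -1))) = Mul(1, Add(-60, Pow(Add(6, Pow(6, 2)), -1))) = Mul(1, Add(-60, Pow(Add(6, 36), -1))) = Mul(1, Add(-60, Pow(42, -1))) = Mul(1, Add(-60, Rational(1, 42))) = Mul(1, Rational(-2519, 42)) = Rational(-2519, 42)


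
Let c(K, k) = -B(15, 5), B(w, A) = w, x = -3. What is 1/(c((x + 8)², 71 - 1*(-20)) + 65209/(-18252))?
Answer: -18252/338989 ≈ -0.053842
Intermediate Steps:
c(K, k) = -15 (c(K, k) = -1*15 = -15)
1/(c((x + 8)², 71 - 1*(-20)) + 65209/(-18252)) = 1/(-15 + 65209/(-18252)) = 1/(-15 + 65209*(-1/18252)) = 1/(-15 - 65209/18252) = 1/(-338989/18252) = -18252/338989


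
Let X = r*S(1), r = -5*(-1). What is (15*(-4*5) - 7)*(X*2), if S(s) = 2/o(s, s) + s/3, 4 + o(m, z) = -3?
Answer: -3070/21 ≈ -146.19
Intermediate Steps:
r = 5
o(m, z) = -7 (o(m, z) = -4 - 3 = -7)
S(s) = -2/7 + s/3 (S(s) = 2/(-7) + s/3 = 2*(-1/7) + s*(1/3) = -2/7 + s/3)
X = 5/21 (X = 5*(-2/7 + (1/3)*1) = 5*(-2/7 + 1/3) = 5*(1/21) = 5/21 ≈ 0.23810)
(15*(-4*5) - 7)*(X*2) = (15*(-4*5) - 7)*((5/21)*2) = (15*(-20) - 7)*(10/21) = (-300 - 7)*(10/21) = -307*10/21 = -3070/21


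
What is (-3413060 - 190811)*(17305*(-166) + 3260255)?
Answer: -1396950496375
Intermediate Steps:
(-3413060 - 190811)*(17305*(-166) + 3260255) = -3603871*(-2872630 + 3260255) = -3603871*387625 = -1396950496375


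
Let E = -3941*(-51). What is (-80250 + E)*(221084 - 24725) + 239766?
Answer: 23708821785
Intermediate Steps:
E = 200991
(-80250 + E)*(221084 - 24725) + 239766 = (-80250 + 200991)*(221084 - 24725) + 239766 = 120741*196359 + 239766 = 23708582019 + 239766 = 23708821785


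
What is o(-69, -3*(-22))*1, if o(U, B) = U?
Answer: -69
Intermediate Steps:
o(-69, -3*(-22))*1 = -69*1 = -69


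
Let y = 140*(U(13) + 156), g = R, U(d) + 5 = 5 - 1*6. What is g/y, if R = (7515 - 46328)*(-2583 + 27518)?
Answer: -193560431/4200 ≈ -46086.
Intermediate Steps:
U(d) = -6 (U(d) = -5 + (5 - 1*6) = -5 + (5 - 6) = -5 - 1 = -6)
R = -967802155 (R = -38813*24935 = -967802155)
g = -967802155
y = 21000 (y = 140*(-6 + 156) = 140*150 = 21000)
g/y = -967802155/21000 = -967802155*1/21000 = -193560431/4200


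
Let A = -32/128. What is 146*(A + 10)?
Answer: 2847/2 ≈ 1423.5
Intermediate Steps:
A = -¼ (A = -32*1/128 = -¼ ≈ -0.25000)
146*(A + 10) = 146*(-¼ + 10) = 146*(39/4) = 2847/2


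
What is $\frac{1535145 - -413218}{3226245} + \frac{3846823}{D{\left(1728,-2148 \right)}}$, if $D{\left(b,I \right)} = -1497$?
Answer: $- \frac{4135958923408}{1609896255} \approx -2569.1$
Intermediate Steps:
$\frac{1535145 - -413218}{3226245} + \frac{3846823}{D{\left(1728,-2148 \right)}} = \frac{1535145 - -413218}{3226245} + \frac{3846823}{-1497} = \left(1535145 + 413218\right) \frac{1}{3226245} + 3846823 \left(- \frac{1}{1497}\right) = 1948363 \cdot \frac{1}{3226245} - \frac{3846823}{1497} = \frac{1948363}{3226245} - \frac{3846823}{1497} = - \frac{4135958923408}{1609896255}$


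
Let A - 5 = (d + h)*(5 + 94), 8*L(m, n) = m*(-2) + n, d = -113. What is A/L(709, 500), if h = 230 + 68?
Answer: -73280/459 ≈ -159.65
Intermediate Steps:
h = 298
L(m, n) = -m/4 + n/8 (L(m, n) = (m*(-2) + n)/8 = (-2*m + n)/8 = (n - 2*m)/8 = -m/4 + n/8)
A = 18320 (A = 5 + (-113 + 298)*(5 + 94) = 5 + 185*99 = 5 + 18315 = 18320)
A/L(709, 500) = 18320/(-¼*709 + (⅛)*500) = 18320/(-709/4 + 125/2) = 18320/(-459/4) = 18320*(-4/459) = -73280/459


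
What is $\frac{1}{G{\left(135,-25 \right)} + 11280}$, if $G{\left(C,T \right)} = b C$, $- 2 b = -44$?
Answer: $\frac{1}{14250} \approx 7.0175 \cdot 10^{-5}$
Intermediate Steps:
$b = 22$ ($b = \left(- \frac{1}{2}\right) \left(-44\right) = 22$)
$G{\left(C,T \right)} = 22 C$
$\frac{1}{G{\left(135,-25 \right)} + 11280} = \frac{1}{22 \cdot 135 + 11280} = \frac{1}{2970 + 11280} = \frac{1}{14250}$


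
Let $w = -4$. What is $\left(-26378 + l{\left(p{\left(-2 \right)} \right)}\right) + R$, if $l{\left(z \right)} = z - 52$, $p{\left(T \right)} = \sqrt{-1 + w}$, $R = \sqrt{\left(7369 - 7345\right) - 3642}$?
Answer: $-26430 + i \sqrt{5} + 3 i \sqrt{402} \approx -26430.0 + 62.386 i$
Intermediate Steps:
$R = 3 i \sqrt{402}$ ($R = \sqrt{24 - 3642} = \sqrt{-3618} = 3 i \sqrt{402} \approx 60.15 i$)
$p{\left(T \right)} = i \sqrt{5}$ ($p{\left(T \right)} = \sqrt{-1 - 4} = \sqrt{-5} = i \sqrt{5}$)
$l{\left(z \right)} = -52 + z$ ($l{\left(z \right)} = z - 52 = -52 + z$)
$\left(-26378 + l{\left(p{\left(-2 \right)} \right)}\right) + R = \left(-26378 - \left(52 - i \sqrt{5}\right)\right) + 3 i \sqrt{402} = \left(-26430 + i \sqrt{5}\right) + 3 i \sqrt{402} = -26430 + i \sqrt{5} + 3 i \sqrt{402}$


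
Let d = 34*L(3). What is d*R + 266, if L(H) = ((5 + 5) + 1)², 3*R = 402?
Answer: 551542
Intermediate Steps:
R = 134 (R = (⅓)*402 = 134)
L(H) = 121 (L(H) = (10 + 1)² = 11² = 121)
d = 4114 (d = 34*121 = 4114)
d*R + 266 = 4114*134 + 266 = 551276 + 266 = 551542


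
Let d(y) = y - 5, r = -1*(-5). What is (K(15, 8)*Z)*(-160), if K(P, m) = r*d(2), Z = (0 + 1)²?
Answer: 2400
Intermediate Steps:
Z = 1 (Z = 1² = 1)
r = 5
d(y) = -5 + y
K(P, m) = -15 (K(P, m) = 5*(-5 + 2) = 5*(-3) = -15)
(K(15, 8)*Z)*(-160) = -15*1*(-160) = -15*(-160) = 2400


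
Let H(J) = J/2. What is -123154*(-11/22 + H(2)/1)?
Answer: -61577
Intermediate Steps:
H(J) = J/2 (H(J) = J*(½) = J/2)
-123154*(-11/22 + H(2)/1) = -123154*(-11/22 + ((½)*2)/1) = -123154*(-11*1/22 + 1*1) = -123154*(-½ + 1) = -123154*½ = -61577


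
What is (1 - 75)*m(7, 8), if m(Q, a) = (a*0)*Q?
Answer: 0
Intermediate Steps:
m(Q, a) = 0 (m(Q, a) = 0*Q = 0)
(1 - 75)*m(7, 8) = (1 - 75)*0 = -74*0 = 0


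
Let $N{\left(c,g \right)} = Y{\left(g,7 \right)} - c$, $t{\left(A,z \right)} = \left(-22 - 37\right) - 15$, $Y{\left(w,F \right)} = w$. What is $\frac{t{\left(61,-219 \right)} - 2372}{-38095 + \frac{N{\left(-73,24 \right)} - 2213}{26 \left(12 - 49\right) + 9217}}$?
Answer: $\frac{20191730}{314476341} \approx 0.064207$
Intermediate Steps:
$t{\left(A,z \right)} = -74$ ($t{\left(A,z \right)} = -59 - 15 = -74$)
$N{\left(c,g \right)} = g - c$
$\frac{t{\left(61,-219 \right)} - 2372}{-38095 + \frac{N{\left(-73,24 \right)} - 2213}{26 \left(12 - 49\right) + 9217}} = \frac{-74 - 2372}{-38095 + \frac{\left(24 - -73\right) - 2213}{26 \left(12 - 49\right) + 9217}} = - \frac{2446}{-38095 + \frac{\left(24 + 73\right) - 2213}{26 \left(-37\right) + 9217}} = - \frac{2446}{-38095 + \frac{97 - 2213}{-962 + 9217}} = - \frac{2446}{-38095 - \frac{2116}{8255}} = - \frac{2446}{- \frac{314476341}{8255}} = \left(-2446\right) \left(- \frac{8255}{314476341}\right) = \frac{20191730}{314476341}$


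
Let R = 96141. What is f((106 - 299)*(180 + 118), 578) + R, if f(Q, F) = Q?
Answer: 38627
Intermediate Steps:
f((106 - 299)*(180 + 118), 578) + R = (106 - 299)*(180 + 118) + 96141 = -193*298 + 96141 = -57514 + 96141 = 38627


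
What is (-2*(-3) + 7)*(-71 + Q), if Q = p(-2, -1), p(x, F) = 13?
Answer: -754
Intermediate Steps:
Q = 13
(-2*(-3) + 7)*(-71 + Q) = (-2*(-3) + 7)*(-71 + 13) = (6 + 7)*(-58) = 13*(-58) = -754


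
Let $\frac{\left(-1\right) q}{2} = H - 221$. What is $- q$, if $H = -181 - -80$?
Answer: $-644$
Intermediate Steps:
$H = -101$ ($H = -181 + 80 = -101$)
$q = 644$ ($q = - 2 \left(-101 - 221\right) = \left(-2\right) \left(-322\right) = 644$)
$- q = \left(-1\right) 644 = -644$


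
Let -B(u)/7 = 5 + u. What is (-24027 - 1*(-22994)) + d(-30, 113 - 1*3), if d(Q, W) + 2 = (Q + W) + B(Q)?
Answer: -780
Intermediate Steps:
B(u) = -35 - 7*u (B(u) = -7*(5 + u) = -35 - 7*u)
d(Q, W) = -37 + W - 6*Q (d(Q, W) = -2 + ((Q + W) + (-35 - 7*Q)) = -2 + (-35 + W - 6*Q) = -37 + W - 6*Q)
(-24027 - 1*(-22994)) + d(-30, 113 - 1*3) = (-24027 - 1*(-22994)) + (-37 + (113 - 1*3) - 6*(-30)) = (-24027 + 22994) + (-37 + (113 - 3) + 180) = -1033 + (-37 + 110 + 180) = -1033 + 253 = -780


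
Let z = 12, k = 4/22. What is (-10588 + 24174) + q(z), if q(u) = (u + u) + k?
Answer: 149712/11 ≈ 13610.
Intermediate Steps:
k = 2/11 (k = 4*(1/22) = 2/11 ≈ 0.18182)
q(u) = 2/11 + 2*u (q(u) = (u + u) + 2/11 = 2*u + 2/11 = 2/11 + 2*u)
(-10588 + 24174) + q(z) = (-10588 + 24174) + (2/11 + 2*12) = 13586 + (2/11 + 24) = 13586 + 266/11 = 149712/11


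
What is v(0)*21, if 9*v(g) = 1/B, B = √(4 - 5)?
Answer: -7*I/3 ≈ -2.3333*I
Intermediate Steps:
B = I (B = √(-1) = I ≈ 1.0*I)
v(g) = -I/9 (v(g) = 1/(9*I) = (-I)/9 = -I/9)
v(0)*21 = -I/9*21 = -7*I/3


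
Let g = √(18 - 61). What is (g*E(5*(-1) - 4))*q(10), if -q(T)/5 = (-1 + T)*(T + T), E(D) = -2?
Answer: 1800*I*√43 ≈ 11803.0*I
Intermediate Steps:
q(T) = -10*T*(-1 + T) (q(T) = -5*(-1 + T)*(T + T) = -5*(-1 + T)*2*T = -10*T*(-1 + T))
g = I*√43 (g = √(-43) = I*√43 ≈ 6.5574*I)
(g*E(5*(-1) - 4))*q(10) = ((I*√43)*(-2))*(10*10*(1 - 1*10)) = (-2*I*√43)*(10*10*(1 - 10)) = (-2*I*√43)*(10*10*(-9)) = -2*I*√43*(-900) = 1800*I*√43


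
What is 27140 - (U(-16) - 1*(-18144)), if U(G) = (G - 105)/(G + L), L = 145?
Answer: 1160605/129 ≈ 8996.9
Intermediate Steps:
U(G) = (-105 + G)/(145 + G) (U(G) = (G - 105)/(G + 145) = (-105 + G)/(145 + G))
27140 - (U(-16) - 1*(-18144)) = 27140 - ((-105 - 16)/(145 - 16) - 1*(-18144)) = 27140 - (-121/129 + 18144) = 27140 - 1*2340455/129 = 27140 - 2340455/129 = 1160605/129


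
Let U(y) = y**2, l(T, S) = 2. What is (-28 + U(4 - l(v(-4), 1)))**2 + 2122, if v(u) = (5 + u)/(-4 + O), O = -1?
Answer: 2698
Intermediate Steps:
v(u) = -1 - u/5 (v(u) = (5 + u)/(-4 - 1) = (5 + u)/(-5) = (5 + u)*(-1/5) = -1 - u/5)
(-28 + U(4 - l(v(-4), 1)))**2 + 2122 = (-28 + (4 - 1*2)**2)**2 + 2122 = (-28 + (4 - 2)**2)**2 + 2122 = (-28 + 2**2)**2 + 2122 = (-28 + 4)**2 + 2122 = (-24)**2 + 2122 = 576 + 2122 = 2698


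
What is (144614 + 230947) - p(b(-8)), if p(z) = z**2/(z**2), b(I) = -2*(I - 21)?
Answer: 375560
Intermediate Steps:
b(I) = 42 - 2*I (b(I) = -2*(-21 + I) = 42 - 2*I)
p(z) = 1 (p(z) = z**2/z**2 = 1)
(144614 + 230947) - p(b(-8)) = (144614 + 230947) - 1*1 = 375561 - 1 = 375560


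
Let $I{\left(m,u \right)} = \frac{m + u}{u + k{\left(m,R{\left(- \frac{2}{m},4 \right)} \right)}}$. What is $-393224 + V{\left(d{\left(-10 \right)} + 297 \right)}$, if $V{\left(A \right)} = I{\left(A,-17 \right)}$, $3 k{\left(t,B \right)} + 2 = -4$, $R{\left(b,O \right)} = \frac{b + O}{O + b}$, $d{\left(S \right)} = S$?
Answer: $- \frac{7471526}{19} \approx -3.9324 \cdot 10^{5}$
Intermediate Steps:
$R{\left(b,O \right)} = 1$ ($R{\left(b,O \right)} = \frac{O + b}{O + b} = 1$)
$k{\left(t,B \right)} = -2$ ($k{\left(t,B \right)} = - \frac{2}{3} + \frac{1}{3} \left(-4\right) = - \frac{2}{3} - \frac{4}{3} = -2$)
$I{\left(m,u \right)} = \frac{m + u}{-2 + u}$ ($I{\left(m,u \right)} = \frac{m + u}{u - 2} = \frac{m + u}{-2 + u}$)
$V{\left(A \right)} = \frac{17}{19} - \frac{A}{19}$ ($V{\left(A \right)} = \frac{A - 17}{-2 - 17} = \frac{-17 + A}{-19} = - \frac{-17 + A}{19} = \frac{17}{19} - \frac{A}{19}$)
$-393224 + V{\left(d{\left(-10 \right)} + 297 \right)} = -393224 + \left(\frac{17}{19} - \frac{-10 + 297}{19}\right) = -393224 + \left(\frac{17}{19} - \frac{287}{19}\right) = -393224 - \frac{270}{19} = - \frac{7471526}{19}$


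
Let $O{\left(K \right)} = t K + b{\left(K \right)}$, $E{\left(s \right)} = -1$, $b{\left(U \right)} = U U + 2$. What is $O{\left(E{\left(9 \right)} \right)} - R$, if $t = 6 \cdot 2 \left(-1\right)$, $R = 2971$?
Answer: $-2956$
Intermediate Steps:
$b{\left(U \right)} = 2 + U^{2}$ ($b{\left(U \right)} = U^{2} + 2 = 2 + U^{2}$)
$t = -12$ ($t = 6 \left(-2\right) = -12$)
$O{\left(K \right)} = 2 + K^{2} - 12 K$ ($O{\left(K \right)} = - 12 K + \left(2 + K^{2}\right) = 2 + K^{2} - 12 K$)
$O{\left(E{\left(9 \right)} \right)} - R = \left(2 + \left(-1\right)^{2} - -12\right) - 2971 = \left(2 + 1 + 12\right) - 2971 = 15 - 2971 = -2956$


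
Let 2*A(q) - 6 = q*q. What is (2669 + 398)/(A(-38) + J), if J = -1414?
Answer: -3067/689 ≈ -4.4514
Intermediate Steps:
A(q) = 3 + q²/2 (A(q) = 3 + (q*q)/2 = 3 + q²/2)
(2669 + 398)/(A(-38) + J) = (2669 + 398)/((3 + (½)*(-38)²) - 1414) = 3067/((3 + (½)*1444) - 1414) = 3067/((3 + 722) - 1414) = 3067/(725 - 1414) = 3067/(-689) = 3067*(-1/689) = -3067/689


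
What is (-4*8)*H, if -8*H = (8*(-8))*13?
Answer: -3328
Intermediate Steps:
H = 104 (H = -8*(-8)*13/8 = -(-8)*13 = -⅛*(-832) = 104)
(-4*8)*H = -4*8*104 = -32*104 = -3328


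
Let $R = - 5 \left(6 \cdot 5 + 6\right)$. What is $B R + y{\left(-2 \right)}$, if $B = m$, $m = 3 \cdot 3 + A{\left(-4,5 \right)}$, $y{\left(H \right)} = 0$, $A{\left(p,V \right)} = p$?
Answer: $-900$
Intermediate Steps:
$R = -180$ ($R = - 5 \left(30 + 6\right) = \left(-5\right) 36 = -180$)
$m = 5$ ($m = 3 \cdot 3 - 4 = 9 - 4 = 5$)
$B = 5$
$B R + y{\left(-2 \right)} = 5 \left(-180\right) + 0 = -900 + 0 = -900$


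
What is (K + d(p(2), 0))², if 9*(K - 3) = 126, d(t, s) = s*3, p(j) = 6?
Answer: 289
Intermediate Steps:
d(t, s) = 3*s
K = 17 (K = 3 + (⅑)*126 = 3 + 14 = 17)
(K + d(p(2), 0))² = (17 + 3*0)² = (17 + 0)² = 17² = 289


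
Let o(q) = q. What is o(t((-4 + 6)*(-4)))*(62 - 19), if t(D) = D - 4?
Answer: -516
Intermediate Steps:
t(D) = -4 + D
o(t((-4 + 6)*(-4)))*(62 - 19) = (-4 + (-4 + 6)*(-4))*(62 - 19) = (-4 + 2*(-4))*43 = (-4 - 8)*43 = -12*43 = -516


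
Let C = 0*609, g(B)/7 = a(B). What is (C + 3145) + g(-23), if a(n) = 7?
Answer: 3194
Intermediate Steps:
g(B) = 49 (g(B) = 7*7 = 49)
C = 0
(C + 3145) + g(-23) = (0 + 3145) + 49 = 3145 + 49 = 3194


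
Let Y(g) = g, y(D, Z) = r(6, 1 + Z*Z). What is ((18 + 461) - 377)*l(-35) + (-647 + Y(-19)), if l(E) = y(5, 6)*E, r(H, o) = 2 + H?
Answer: -29226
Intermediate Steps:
y(D, Z) = 8 (y(D, Z) = 2 + 6 = 8)
l(E) = 8*E
((18 + 461) - 377)*l(-35) + (-647 + Y(-19)) = ((18 + 461) - 377)*(8*(-35)) + (-647 - 19) = (479 - 377)*(-280) - 666 = 102*(-280) - 666 = -28560 - 666 = -29226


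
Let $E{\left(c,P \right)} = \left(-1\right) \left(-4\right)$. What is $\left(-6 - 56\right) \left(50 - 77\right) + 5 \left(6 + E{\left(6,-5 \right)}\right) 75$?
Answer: $5424$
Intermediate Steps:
$E{\left(c,P \right)} = 4$
$\left(-6 - 56\right) \left(50 - 77\right) + 5 \left(6 + E{\left(6,-5 \right)}\right) 75 = \left(-6 - 56\right) \left(50 - 77\right) + 5 \left(6 + 4\right) 75 = \left(-62\right) \left(-27\right) + 5 \cdot 10 \cdot 75 = 1674 + 50 \cdot 75 = 1674 + 3750 = 5424$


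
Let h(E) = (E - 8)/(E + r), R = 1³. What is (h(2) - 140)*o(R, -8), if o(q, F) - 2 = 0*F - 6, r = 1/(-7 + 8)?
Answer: 568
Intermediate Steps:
R = 1
r = 1 (r = 1/1 = 1)
o(q, F) = -4 (o(q, F) = 2 + (0*F - 6) = 2 + (0 - 6) = 2 - 6 = -4)
h(E) = (-8 + E)/(1 + E) (h(E) = (E - 8)/(E + 1) = (-8 + E)/(1 + E))
(h(2) - 140)*o(R, -8) = ((-8 + 2)/(1 + 2) - 140)*(-4) = (-6/3 - 140)*(-4) = ((⅓)*(-6) - 140)*(-4) = (-2 - 140)*(-4) = -142*(-4) = 568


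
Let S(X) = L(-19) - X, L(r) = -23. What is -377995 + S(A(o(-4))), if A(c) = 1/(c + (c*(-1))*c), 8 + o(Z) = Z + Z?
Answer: -102820895/272 ≈ -3.7802e+5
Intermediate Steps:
o(Z) = -8 + 2*Z (o(Z) = -8 + (Z + Z) = -8 + 2*Z)
A(c) = 1/(c - c**2) (A(c) = 1/(c + (-c)*c) = 1/(c - c**2))
S(X) = -23 - X
-377995 + S(A(o(-4))) = -377995 + (-23 - (-1)/((-8 + 2*(-4))*(-1 + (-8 + 2*(-4))))) = -377995 + (-23 - (-1)/((-8 - 8)*(-1 + (-8 - 8)))) = -377995 + (-23 - (-1)/((-16)*(-1 - 16))) = -377995 + (-23 - (-1)*(-1)/(16*(-17))) = -377995 + (-23 - (-1)*(-1)*(-1)/(16*17)) = -377995 + (-23 - 1*(-1/272)) = -377995 + (-23 + 1/272) = -377995 - 6255/272 = -102820895/272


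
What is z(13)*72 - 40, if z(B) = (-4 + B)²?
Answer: 5792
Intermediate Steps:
z(13)*72 - 40 = (-4 + 13)²*72 - 40 = 9²*72 - 40 = 81*72 - 40 = 5832 - 40 = 5792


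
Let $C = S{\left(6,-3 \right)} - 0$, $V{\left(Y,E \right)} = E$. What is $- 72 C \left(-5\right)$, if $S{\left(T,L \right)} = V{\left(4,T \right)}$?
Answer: $2160$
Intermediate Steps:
$S{\left(T,L \right)} = T$
$C = 6$ ($C = 6 - 0 = 6 + 0 = 6$)
$- 72 C \left(-5\right) = - 72 \cdot 6 \left(-5\right) = \left(-72\right) \left(-30\right) = 2160$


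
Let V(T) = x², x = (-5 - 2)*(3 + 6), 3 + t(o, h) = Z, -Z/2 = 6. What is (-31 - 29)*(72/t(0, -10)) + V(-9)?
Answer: 4257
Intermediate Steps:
Z = -12 (Z = -2*6 = -12)
t(o, h) = -15 (t(o, h) = -3 - 12 = -15)
x = -63 (x = -7*9 = -63)
V(T) = 3969 (V(T) = (-63)² = 3969)
(-31 - 29)*(72/t(0, -10)) + V(-9) = (-31 - 29)*(72/(-15)) + 3969 = -4320*(-1)/15 + 3969 = -60*(-24/5) + 3969 = 288 + 3969 = 4257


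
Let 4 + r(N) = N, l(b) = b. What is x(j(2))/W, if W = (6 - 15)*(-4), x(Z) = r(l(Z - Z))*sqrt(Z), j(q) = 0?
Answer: 0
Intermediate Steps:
r(N) = -4 + N
x(Z) = -4*sqrt(Z) (x(Z) = (-4 + (Z - Z))*sqrt(Z) = (-4 + 0)*sqrt(Z) = -4*sqrt(Z))
W = 36 (W = -9*(-4) = 36)
x(j(2))/W = -4*sqrt(0)/36 = -4*0*(1/36) = 0*(1/36) = 0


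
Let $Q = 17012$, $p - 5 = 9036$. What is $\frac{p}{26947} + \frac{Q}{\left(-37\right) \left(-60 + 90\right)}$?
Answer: $- \frac{224193427}{14955585} \approx -14.991$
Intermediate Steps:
$p = 9041$ ($p = 5 + 9036 = 9041$)
$\frac{p}{26947} + \frac{Q}{\left(-37\right) \left(-60 + 90\right)} = \frac{9041}{26947} + \frac{17012}{\left(-37\right) \left(-60 + 90\right)} = 9041 \cdot \frac{1}{26947} + \frac{17012}{\left(-37\right) 30} = \frac{9041}{26947} + \frac{17012}{-1110} = \frac{9041}{26947} + 17012 \left(- \frac{1}{1110}\right) = \frac{9041}{26947} - \frac{8506}{555} = - \frac{224193427}{14955585}$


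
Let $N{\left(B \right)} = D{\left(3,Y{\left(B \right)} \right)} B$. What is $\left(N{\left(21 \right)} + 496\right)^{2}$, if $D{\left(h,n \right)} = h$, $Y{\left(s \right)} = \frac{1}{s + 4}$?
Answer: $312481$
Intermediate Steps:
$Y{\left(s \right)} = \frac{1}{4 + s}$
$N{\left(B \right)} = 3 B$
$\left(N{\left(21 \right)} + 496\right)^{2} = \left(3 \cdot 21 + 496\right)^{2} = \left(63 + 496\right)^{2} = 559^{2} = 312481$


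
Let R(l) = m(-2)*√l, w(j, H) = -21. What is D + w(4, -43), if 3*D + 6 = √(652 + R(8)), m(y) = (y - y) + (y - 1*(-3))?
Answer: -23 + √(652 + 2*√2)/3 ≈ -14.470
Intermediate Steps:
m(y) = 3 + y (m(y) = 0 + (y + 3) = 0 + (3 + y) = 3 + y)
R(l) = √l (R(l) = (3 - 2)*√l = 1*√l = √l)
D = -2 + √(652 + 2*√2)/3 (D = -2 + √(652 + √8)/3 = -2 + √(652 + 2*√2)/3 ≈ 6.5299)
D + w(4, -43) = (-2 + √(652 + 2*√2)/3) - 21 = -23 + √(652 + 2*√2)/3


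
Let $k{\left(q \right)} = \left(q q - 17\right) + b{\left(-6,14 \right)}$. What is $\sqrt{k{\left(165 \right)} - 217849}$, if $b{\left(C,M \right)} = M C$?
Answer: $5 i \sqrt{7629} \approx 436.72 i$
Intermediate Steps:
$b{\left(C,M \right)} = C M$
$k{\left(q \right)} = -101 + q^{2}$ ($k{\left(q \right)} = \left(q q - 17\right) - 84 = \left(q^{2} - 17\right) - 84 = \left(-17 + q^{2}\right) - 84 = -101 + q^{2}$)
$\sqrt{k{\left(165 \right)} - 217849} = \sqrt{\left(-101 + 165^{2}\right) - 217849} = \sqrt{\left(-101 + 27225\right) - 217849} = \sqrt{27124 - 217849} = \sqrt{-190725} = 5 i \sqrt{7629}$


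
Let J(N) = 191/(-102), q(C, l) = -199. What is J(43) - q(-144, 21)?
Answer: 20107/102 ≈ 197.13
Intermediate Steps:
J(N) = -191/102 (J(N) = 191*(-1/102) = -191/102)
J(43) - q(-144, 21) = -191/102 - 1*(-199) = -191/102 + 199 = 20107/102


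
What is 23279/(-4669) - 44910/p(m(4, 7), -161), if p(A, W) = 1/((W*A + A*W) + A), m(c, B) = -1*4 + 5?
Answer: 67308794311/4669 ≈ 1.4416e+7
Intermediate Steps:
m(c, B) = 1 (m(c, B) = -4 + 5 = 1)
p(A, W) = 1/(A + 2*A*W) (p(A, W) = 1/((A*W + A*W) + A) = 1/(2*A*W + A) = 1/(A + 2*A*W))
23279/(-4669) - 44910/p(m(4, 7), -161) = 23279/(-4669) - 44910/(1/(1*(1 + 2*(-161)))) = 23279*(-1/4669) - 44910/(1/(1 - 322)) = -23279/4669 - 44910/(1/(-321)) = -23279/4669 - 44910/(1*(-1/321)) = -23279/4669 - 44910/(-1/321) = -23279/4669 - 44910*(-321) = -23279/4669 + 14416110 = 67308794311/4669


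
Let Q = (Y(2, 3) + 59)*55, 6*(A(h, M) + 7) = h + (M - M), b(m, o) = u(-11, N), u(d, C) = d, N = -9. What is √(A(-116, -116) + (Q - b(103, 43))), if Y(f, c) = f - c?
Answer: 2*√7143/3 ≈ 56.344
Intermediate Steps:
b(m, o) = -11
A(h, M) = -7 + h/6 (A(h, M) = -7 + (h + (M - M))/6 = -7 + (h + 0)/6 = -7 + h/6)
Q = 3190 (Q = ((2 - 1*3) + 59)*55 = ((2 - 3) + 59)*55 = (-1 + 59)*55 = 58*55 = 3190)
√(A(-116, -116) + (Q - b(103, 43))) = √((-7 + (⅙)*(-116)) + (3190 - 1*(-11))) = √((-7 - 58/3) + (3190 + 11)) = √(-79/3 + 3201) = √(9524/3) = 2*√7143/3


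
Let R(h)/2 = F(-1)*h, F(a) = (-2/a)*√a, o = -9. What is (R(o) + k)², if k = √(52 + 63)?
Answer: (√115 - 36*I)² ≈ -1181.0 - 772.11*I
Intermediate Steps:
F(a) = -2/√a
k = √115 ≈ 10.724
R(h) = 4*I*h (R(h) = 2*((-(-2)*I)*h) = 2*((2*I)*h) = 2*(2*I*h) = 4*I*h)
(R(o) + k)² = (4*I*(-9) + √115)² = (-36*I + √115)² = (√115 - 36*I)²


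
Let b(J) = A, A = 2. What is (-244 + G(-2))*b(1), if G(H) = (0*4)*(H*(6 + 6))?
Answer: -488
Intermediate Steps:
b(J) = 2
G(H) = 0 (G(H) = 0*(H*12) = 0*(12*H) = 0)
(-244 + G(-2))*b(1) = (-244 + 0)*2 = -244*2 = -488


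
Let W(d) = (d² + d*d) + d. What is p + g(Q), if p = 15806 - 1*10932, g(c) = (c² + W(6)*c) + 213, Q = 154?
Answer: 40815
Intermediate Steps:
W(d) = d + 2*d² (W(d) = (d² + d²) + d = 2*d² + d = d + 2*d²)
g(c) = 213 + c² + 78*c (g(c) = (c² + (6*(1 + 2*6))*c) + 213 = (c² + (6*(1 + 12))*c) + 213 = (c² + (6*13)*c) + 213 = (c² + 78*c) + 213 = 213 + c² + 78*c)
p = 4874 (p = 15806 - 10932 = 4874)
p + g(Q) = 4874 + (213 + 154² + 78*154) = 4874 + (213 + 23716 + 12012) = 4874 + 35941 = 40815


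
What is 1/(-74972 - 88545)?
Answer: -1/163517 ≈ -6.1156e-6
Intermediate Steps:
1/(-74972 - 88545) = 1/(-163517) = -1/163517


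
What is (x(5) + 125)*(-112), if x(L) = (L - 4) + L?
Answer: -14672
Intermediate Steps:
x(L) = -4 + 2*L (x(L) = (-4 + L) + L = -4 + 2*L)
(x(5) + 125)*(-112) = ((-4 + 2*5) + 125)*(-112) = ((-4 + 10) + 125)*(-112) = (6 + 125)*(-112) = 131*(-112) = -14672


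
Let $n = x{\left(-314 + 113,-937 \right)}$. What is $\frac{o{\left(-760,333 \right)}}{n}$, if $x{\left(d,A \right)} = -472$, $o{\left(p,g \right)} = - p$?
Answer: $- \frac{95}{59} \approx -1.6102$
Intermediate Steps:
$n = -472$
$\frac{o{\left(-760,333 \right)}}{n} = \frac{\left(-1\right) \left(-760\right)}{-472} = 760 \left(- \frac{1}{472}\right) = - \frac{95}{59}$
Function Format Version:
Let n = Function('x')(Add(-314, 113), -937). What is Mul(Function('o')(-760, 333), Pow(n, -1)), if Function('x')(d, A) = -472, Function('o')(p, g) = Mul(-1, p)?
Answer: Rational(-95, 59) ≈ -1.6102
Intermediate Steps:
n = -472
Mul(Function('o')(-760, 333), Pow(n, -1)) = Mul(Mul(-1, -760), Pow(-472, -1)) = Mul(760, Rational(-1, 472)) = Rational(-95, 59)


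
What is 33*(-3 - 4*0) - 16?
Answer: -115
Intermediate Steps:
33*(-3 - 4*0) - 16 = 33*(-3 + 0) - 16 = 33*(-3) - 16 = -99 - 16 = -115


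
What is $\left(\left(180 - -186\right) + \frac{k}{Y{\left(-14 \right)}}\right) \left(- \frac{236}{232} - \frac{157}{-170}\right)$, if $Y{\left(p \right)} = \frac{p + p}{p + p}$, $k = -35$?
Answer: $- \frac{76461}{2465} \approx -31.019$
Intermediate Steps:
$Y{\left(p \right)} = 1$ ($Y{\left(p \right)} = \frac{2 p}{2 p} = 2 p \frac{1}{2 p} = 1$)
$\left(\left(180 - -186\right) + \frac{k}{Y{\left(-14 \right)}}\right) \left(- \frac{236}{232} - \frac{157}{-170}\right) = \left(\left(180 - -186\right) - \frac{35}{1}\right) \left(- \frac{236}{232} - \frac{157}{-170}\right) = \left(\left(180 + 186\right) - 35\right) \left(\left(-236\right) \frac{1}{232} - - \frac{157}{170}\right) = \left(366 - 35\right) \left(- \frac{59}{58} + \frac{157}{170}\right) = 331 \left(- \frac{231}{2465}\right) = - \frac{76461}{2465}$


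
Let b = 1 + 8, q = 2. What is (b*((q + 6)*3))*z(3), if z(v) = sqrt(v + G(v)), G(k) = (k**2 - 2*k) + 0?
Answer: 216*sqrt(6) ≈ 529.09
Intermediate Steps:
G(k) = k**2 - 2*k
b = 9
z(v) = sqrt(v + v*(-2 + v))
(b*((q + 6)*3))*z(3) = (9*((2 + 6)*3))*sqrt(3*(-1 + 3)) = (9*(8*3))*sqrt(3*2) = (9*24)*sqrt(6) = 216*sqrt(6)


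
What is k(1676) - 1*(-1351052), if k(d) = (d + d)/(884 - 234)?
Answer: 439093576/325 ≈ 1.3511e+6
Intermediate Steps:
k(d) = d/325 (k(d) = (2*d)/650 = (2*d)*(1/650) = d/325)
k(1676) - 1*(-1351052) = (1/325)*1676 - 1*(-1351052) = 1676/325 + 1351052 = 439093576/325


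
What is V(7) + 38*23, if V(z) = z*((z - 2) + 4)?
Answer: 937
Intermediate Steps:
V(z) = z*(2 + z) (V(z) = z*((-2 + z) + 4) = z*(2 + z))
V(7) + 38*23 = 7*(2 + 7) + 38*23 = 7*9 + 874 = 63 + 874 = 937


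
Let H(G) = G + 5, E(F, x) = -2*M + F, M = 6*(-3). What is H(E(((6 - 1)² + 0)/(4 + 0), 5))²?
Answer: 35721/16 ≈ 2232.6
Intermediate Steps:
M = -18
E(F, x) = 36 + F (E(F, x) = -2*(-18) + F = 36 + F)
H(G) = 5 + G
H(E(((6 - 1)² + 0)/(4 + 0), 5))² = (5 + (36 + ((6 - 1)² + 0)/(4 + 0)))² = (5 + (36 + (5² + 0)/4))² = (5 + (36 + (25 + 0)*(¼)))² = (5 + (36 + 25*(¼)))² = (5 + (36 + 25/4))² = (5 + 169/4)² = (189/4)² = 35721/16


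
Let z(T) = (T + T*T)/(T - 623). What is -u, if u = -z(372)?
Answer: -138756/251 ≈ -552.81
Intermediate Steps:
z(T) = (T + T²)/(-623 + T)
u = 138756/251 (u = -372*(1 + 372)/(-623 + 372) = -372*373/(-251) = -372*(-1)*373/251 = -1*(-138756/251) = 138756/251 ≈ 552.81)
-u = -1*138756/251 = -138756/251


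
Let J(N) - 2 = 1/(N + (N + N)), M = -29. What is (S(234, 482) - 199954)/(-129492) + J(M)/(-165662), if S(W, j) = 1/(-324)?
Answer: 155619007004339/100781043601392 ≈ 1.5441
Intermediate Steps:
S(W, j) = -1/324
J(N) = 2 + 1/(3*N) (J(N) = 2 + 1/(N + (N + N)) = 2 + 1/(N + 2*N) = 2 + 1/(3*N))
(S(234, 482) - 199954)/(-129492) + J(M)/(-165662) = (-1/324 - 199954)/(-129492) + (2 + (⅓)/(-29))/(-165662) = -64785097/324*(-1/129492) + (2 + (⅓)*(-1/29))*(-1/165662) = 64785097/41955408 + (2 - 1/87)*(-1/165662) = 64785097/41955408 + (173/87)*(-1/165662) = 64785097/41955408 - 173/14412594 = 155619007004339/100781043601392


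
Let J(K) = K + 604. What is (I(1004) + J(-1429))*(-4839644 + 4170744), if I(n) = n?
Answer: -119733100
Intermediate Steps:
J(K) = 604 + K
(I(1004) + J(-1429))*(-4839644 + 4170744) = (1004 + (604 - 1429))*(-4839644 + 4170744) = (1004 - 825)*(-668900) = 179*(-668900) = -119733100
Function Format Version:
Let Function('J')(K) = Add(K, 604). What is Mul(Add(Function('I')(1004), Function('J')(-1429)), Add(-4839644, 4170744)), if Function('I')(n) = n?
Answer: -119733100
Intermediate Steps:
Function('J')(K) = Add(604, K)
Mul(Add(Function('I')(1004), Function('J')(-1429)), Add(-4839644, 4170744)) = Mul(Add(1004, Add(604, -1429)), Add(-4839644, 4170744)) = Mul(Add(1004, -825), -668900) = Mul(179, -668900) = -119733100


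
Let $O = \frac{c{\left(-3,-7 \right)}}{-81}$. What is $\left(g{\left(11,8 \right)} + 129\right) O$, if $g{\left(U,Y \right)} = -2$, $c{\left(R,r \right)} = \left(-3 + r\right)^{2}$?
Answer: $- \frac{12700}{81} \approx -156.79$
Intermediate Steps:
$O = - \frac{100}{81}$ ($O = \frac{\left(-3 - 7\right)^{2}}{-81} = \left(-10\right)^{2} \left(- \frac{1}{81}\right) = 100 \left(- \frac{1}{81}\right) = - \frac{100}{81} \approx -1.2346$)
$\left(g{\left(11,8 \right)} + 129\right) O = \left(-2 + 129\right) \left(- \frac{100}{81}\right) = 127 \left(- \frac{100}{81}\right) = - \frac{12700}{81}$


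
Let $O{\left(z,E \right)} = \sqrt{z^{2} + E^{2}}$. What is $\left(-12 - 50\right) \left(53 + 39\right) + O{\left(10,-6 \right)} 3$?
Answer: $-5704 + 6 \sqrt{34} \approx -5669.0$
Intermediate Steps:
$O{\left(z,E \right)} = \sqrt{E^{2} + z^{2}}$
$\left(-12 - 50\right) \left(53 + 39\right) + O{\left(10,-6 \right)} 3 = \left(-12 - 50\right) \left(53 + 39\right) + \sqrt{\left(-6\right)^{2} + 10^{2}} \cdot 3 = \left(-12 - 50\right) 92 + \sqrt{36 + 100} \cdot 3 = \left(-62\right) 92 + \sqrt{136} \cdot 3 = -5704 + 2 \sqrt{34} \cdot 3 = -5704 + 6 \sqrt{34}$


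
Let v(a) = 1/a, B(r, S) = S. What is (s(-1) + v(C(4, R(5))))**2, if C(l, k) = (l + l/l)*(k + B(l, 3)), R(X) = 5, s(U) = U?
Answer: 1521/1600 ≈ 0.95062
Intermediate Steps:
C(l, k) = (1 + l)*(3 + k) (C(l, k) = (l + l/l)*(k + 3) = (l + 1)*(3 + k) = (1 + l)*(3 + k))
(s(-1) + v(C(4, R(5))))**2 = (-1 + 1/(3 + 5 + 3*4 + 5*4))**2 = (-1 + 1/(3 + 5 + 12 + 20))**2 = (-1 + 1/40)**2 = (-39/40)**2 = 1521/1600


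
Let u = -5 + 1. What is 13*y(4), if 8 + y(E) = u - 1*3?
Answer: -195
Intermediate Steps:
u = -4
y(E) = -15 (y(E) = -8 + (-4 - 1*3) = -8 + (-4 - 3) = -8 - 7 = -15)
13*y(4) = 13*(-15) = -195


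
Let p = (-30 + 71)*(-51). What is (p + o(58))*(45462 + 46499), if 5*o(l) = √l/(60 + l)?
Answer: -192290451 + 91961*√58/590 ≈ -1.9229e+8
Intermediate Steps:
o(l) = √l/(5*(60 + l)) (o(l) = (√l/(60 + l))/5 = √l/(5*(60 + l)))
p = -2091 (p = 41*(-51) = -2091)
(p + o(58))*(45462 + 46499) = (-2091 + √58/(5*(60 + 58)))*(45462 + 46499) = (-2091 + (⅕)*√58/118)*91961 = (-2091 + (⅕)*√58*(1/118))*91961 = (-2091 + √58/590)*91961 = -192290451 + 91961*√58/590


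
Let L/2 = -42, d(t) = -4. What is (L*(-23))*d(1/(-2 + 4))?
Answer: -7728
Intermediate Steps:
L = -84 (L = 2*(-42) = -84)
(L*(-23))*d(1/(-2 + 4)) = -84*(-23)*(-4) = 1932*(-4) = -7728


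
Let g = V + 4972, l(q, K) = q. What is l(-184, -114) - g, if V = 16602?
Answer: -21758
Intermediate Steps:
g = 21574 (g = 16602 + 4972 = 21574)
l(-184, -114) - g = -184 - 1*21574 = -184 - 21574 = -21758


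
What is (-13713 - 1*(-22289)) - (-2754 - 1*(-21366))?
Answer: -10036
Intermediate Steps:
(-13713 - 1*(-22289)) - (-2754 - 1*(-21366)) = (-13713 + 22289) - (-2754 + 21366) = 8576 - 1*18612 = 8576 - 18612 = -10036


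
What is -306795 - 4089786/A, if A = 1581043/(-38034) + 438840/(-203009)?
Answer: -72013180767686349/337656798947 ≈ -2.1327e+5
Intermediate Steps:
A = -337656798947/7721244306 (A = 1581043*(-1/38034) + 438840*(-1/203009) = -1581043/38034 - 438840/203009 = -337656798947/7721244306 ≈ -43.731)
-306795 - 4089786/A = -306795 - 4089786/(-337656798947/7721244306) = -306795 - 4089786*(-7721244306/337656798947) = -306795 + 31578236865258516/337656798947 = -72013180767686349/337656798947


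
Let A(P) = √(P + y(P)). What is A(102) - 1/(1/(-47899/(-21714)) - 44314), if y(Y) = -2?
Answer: 21225793619/2122574572 ≈ 10.000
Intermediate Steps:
A(P) = √(-2 + P) (A(P) = √(P - 2) = √(-2 + P))
A(102) - 1/(1/(-47899/(-21714)) - 44314) = √(-2 + 102) - 1/(1/(-47899/(-21714)) - 44314) = √100 - 1/(1/(-47899*(-1/21714)) - 44314) = 10 - 1/(1/(47899/21714) - 44314) = 10 - 1/(21714/47899 - 44314) = 10 - 1/(-2122574572/47899) = 10 - 1*(-47899/2122574572) = 10 + 47899/2122574572 = 21225793619/2122574572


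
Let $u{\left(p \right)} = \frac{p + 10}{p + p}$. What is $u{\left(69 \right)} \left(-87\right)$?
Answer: $- \frac{2291}{46} \approx -49.804$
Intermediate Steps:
$u{\left(p \right)} = \frac{10 + p}{2 p}$
$u{\left(69 \right)} \left(-87\right) = \frac{10 + 69}{2 \cdot 69} \left(-87\right) = \frac{1}{2} \cdot \frac{1}{69} \cdot 79 \left(-87\right) = \frac{79}{138} \left(-87\right) = - \frac{2291}{46}$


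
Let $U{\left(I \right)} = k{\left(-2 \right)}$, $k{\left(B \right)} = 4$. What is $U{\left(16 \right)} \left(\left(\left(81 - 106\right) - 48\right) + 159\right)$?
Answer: $344$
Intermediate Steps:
$U{\left(I \right)} = 4$
$U{\left(16 \right)} \left(\left(\left(81 - 106\right) - 48\right) + 159\right) = 4 \left(\left(\left(81 - 106\right) - 48\right) + 159\right) = 4 \left(\left(-25 - 48\right) + 159\right) = 4 \left(-73 + 159\right) = 4 \cdot 86 = 344$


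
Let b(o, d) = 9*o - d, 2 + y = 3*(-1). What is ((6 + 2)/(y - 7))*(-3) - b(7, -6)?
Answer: -67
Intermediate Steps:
y = -5 (y = -2 + 3*(-1) = -2 - 3 = -5)
b(o, d) = -d + 9*o
((6 + 2)/(y - 7))*(-3) - b(7, -6) = ((6 + 2)/(-5 - 7))*(-3) - (-1*(-6) + 9*7) = (8/(-12))*(-3) - (6 + 63) = (8*(-1/12))*(-3) - 1*69 = -⅔*(-3) - 69 = 2 - 69 = -67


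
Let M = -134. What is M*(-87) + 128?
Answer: 11786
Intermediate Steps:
M*(-87) + 128 = -134*(-87) + 128 = 11658 + 128 = 11786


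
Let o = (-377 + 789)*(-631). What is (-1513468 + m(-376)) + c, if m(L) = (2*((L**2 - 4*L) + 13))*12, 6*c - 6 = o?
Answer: 5617909/3 ≈ 1.8726e+6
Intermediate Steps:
o = -259972 (o = 412*(-631) = -259972)
c = -129983/3 (c = 1 + (1/6)*(-259972) = 1 - 129986/3 = -129983/3 ≈ -43328.)
m(L) = 312 - 96*L + 24*L**2 (m(L) = (2*(13 + L**2 - 4*L))*12 = (26 - 8*L + 2*L**2)*12 = 312 - 96*L + 24*L**2)
(-1513468 + m(-376)) + c = (-1513468 + (312 - 96*(-376) + 24*(-376)**2)) - 129983/3 = (-1513468 + (312 + 36096 + 24*141376)) - 129983/3 = (-1513468 + (312 + 36096 + 3393024)) - 129983/3 = (-1513468 + 3429432) - 129983/3 = 1915964 - 129983/3 = 5617909/3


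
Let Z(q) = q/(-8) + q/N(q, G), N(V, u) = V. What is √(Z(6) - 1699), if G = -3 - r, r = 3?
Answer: 3*I*√755/2 ≈ 41.216*I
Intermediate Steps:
G = -6 (G = -3 - 1*3 = -3 - 3 = -6)
Z(q) = 1 - q/8 (Z(q) = q/(-8) + q/q = q*(-⅛) + 1 = -q/8 + 1 = 1 - q/8)
√(Z(6) - 1699) = √((1 - ⅛*6) - 1699) = √((1 - ¾) - 1699) = √(¼ - 1699) = √(-6795/4) = 3*I*√755/2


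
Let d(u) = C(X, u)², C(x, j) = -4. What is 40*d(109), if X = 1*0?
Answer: 640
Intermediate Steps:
X = 0
d(u) = 16 (d(u) = (-4)² = 16)
40*d(109) = 40*16 = 640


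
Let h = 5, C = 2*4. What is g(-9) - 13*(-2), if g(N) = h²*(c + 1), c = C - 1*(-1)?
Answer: 276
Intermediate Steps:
C = 8
c = 9 (c = 8 - 1*(-1) = 8 + 1 = 9)
g(N) = 250 (g(N) = 5²*(9 + 1) = 25*10 = 250)
g(-9) - 13*(-2) = 250 - 13*(-2) = 250 + 26 = 276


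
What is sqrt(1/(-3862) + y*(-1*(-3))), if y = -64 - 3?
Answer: 59*I*sqrt(861226)/3862 ≈ 14.177*I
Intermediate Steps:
y = -67
sqrt(1/(-3862) + y*(-1*(-3))) = sqrt(1/(-3862) - (-67)*(-3)) = sqrt(-1/3862 - 67*3) = sqrt(-1/3862 - 201) = sqrt(-776263/3862) = 59*I*sqrt(861226)/3862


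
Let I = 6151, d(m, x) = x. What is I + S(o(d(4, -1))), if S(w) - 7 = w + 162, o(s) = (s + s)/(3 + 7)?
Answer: 31599/5 ≈ 6319.8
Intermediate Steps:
o(s) = s/5 (o(s) = (2*s)/10 = (2*s)*(1/10) = s/5)
S(w) = 169 + w (S(w) = 7 + (w + 162) = 7 + (162 + w) = 169 + w)
I + S(o(d(4, -1))) = 6151 + (169 + (1/5)*(-1)) = 6151 + (169 - 1/5) = 6151 + 844/5 = 31599/5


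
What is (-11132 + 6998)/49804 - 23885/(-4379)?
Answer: 585732877/109045858 ≈ 5.3714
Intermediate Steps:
(-11132 + 6998)/49804 - 23885/(-4379) = -4134*1/49804 - 23885*(-1/4379) = -2067/24902 + 23885/4379 = 585732877/109045858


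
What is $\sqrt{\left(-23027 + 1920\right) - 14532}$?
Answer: $i \sqrt{35639} \approx 188.78 i$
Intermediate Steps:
$\sqrt{\left(-23027 + 1920\right) - 14532} = \sqrt{-21107 - 14532} = \sqrt{-35639} = i \sqrt{35639}$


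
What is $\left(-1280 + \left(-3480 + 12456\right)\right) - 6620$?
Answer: $1076$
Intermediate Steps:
$\left(-1280 + \left(-3480 + 12456\right)\right) - 6620 = \left(-1280 + 8976\right) - 6620 = 7696 - 6620 = 1076$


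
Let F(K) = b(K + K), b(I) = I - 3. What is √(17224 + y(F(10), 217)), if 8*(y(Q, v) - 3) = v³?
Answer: 3*√2301362/4 ≈ 1137.8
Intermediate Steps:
b(I) = -3 + I
F(K) = -3 + 2*K (F(K) = -3 + (K + K) = -3 + 2*K)
y(Q, v) = 3 + v³/8
√(17224 + y(F(10), 217)) = √(17224 + (3 + (⅛)*217³)) = √(17224 + (3 + (⅛)*10218313)) = √(17224 + (3 + 10218313/8)) = √(17224 + 10218337/8) = √(10356129/8) = 3*√2301362/4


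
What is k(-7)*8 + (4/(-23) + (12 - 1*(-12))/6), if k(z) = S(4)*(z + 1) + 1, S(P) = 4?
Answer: -4144/23 ≈ -180.17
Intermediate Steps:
k(z) = 5 + 4*z (k(z) = 4*(z + 1) + 1 = 4*(1 + z) + 1 = (4 + 4*z) + 1 = 5 + 4*z)
k(-7)*8 + (4/(-23) + (12 - 1*(-12))/6) = (5 + 4*(-7))*8 + (4/(-23) + (12 - 1*(-12))/6) = (5 - 28)*8 + (4*(-1/23) + (12 + 12)*(⅙)) = -23*8 + (-4/23 + 24*(⅙)) = -184 + (-4/23 + 4) = -184 + 88/23 = -4144/23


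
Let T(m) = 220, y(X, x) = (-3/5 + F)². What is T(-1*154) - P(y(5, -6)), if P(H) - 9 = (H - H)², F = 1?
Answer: 211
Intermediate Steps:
y(X, x) = 4/25 (y(X, x) = (-3/5 + 1)² = (-3*⅕ + 1)² = (-⅗ + 1)² = (⅖)² = 4/25)
P(H) = 9 (P(H) = 9 + (H - H)² = 9 + 0² = 9 + 0 = 9)
T(-1*154) - P(y(5, -6)) = 220 - 1*9 = 220 - 9 = 211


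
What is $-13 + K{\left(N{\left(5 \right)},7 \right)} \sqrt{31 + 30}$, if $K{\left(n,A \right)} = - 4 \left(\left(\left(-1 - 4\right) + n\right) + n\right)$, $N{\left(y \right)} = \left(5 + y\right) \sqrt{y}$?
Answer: $-13 - 80 \sqrt{305} + 20 \sqrt{61} \approx -1253.9$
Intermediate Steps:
$N{\left(y \right)} = \sqrt{y} \left(5 + y\right)$
$K{\left(n,A \right)} = 20 - 8 n$ ($K{\left(n,A \right)} = - 4 \left(\left(-5 + n\right) + n\right) = - 4 \left(-5 + 2 n\right) = 20 - 8 n$)
$-13 + K{\left(N{\left(5 \right)},7 \right)} \sqrt{31 + 30} = -13 + \left(20 - 8 \sqrt{5} \left(5 + 5\right)\right) \sqrt{31 + 30} = -13 + \left(20 - 8 \sqrt{5} \cdot 10\right) \sqrt{61} = -13 + \left(20 - 8 \cdot 10 \sqrt{5}\right) \sqrt{61} = -13 + \left(20 - 80 \sqrt{5}\right) \sqrt{61} = -13 + \sqrt{61} \left(20 - 80 \sqrt{5}\right)$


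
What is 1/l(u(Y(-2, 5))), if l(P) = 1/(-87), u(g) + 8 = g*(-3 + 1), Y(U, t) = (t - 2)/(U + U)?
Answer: -87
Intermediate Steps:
Y(U, t) = (-2 + t)/(2*U) (Y(U, t) = (-2 + t)/((2*U)) = (-2 + t)*(1/(2*U)) = (-2 + t)/(2*U))
u(g) = -8 - 2*g (u(g) = -8 + g*(-3 + 1) = -8 + g*(-2) = -8 - 2*g)
l(P) = -1/87
1/l(u(Y(-2, 5))) = 1/(-1/87) = -87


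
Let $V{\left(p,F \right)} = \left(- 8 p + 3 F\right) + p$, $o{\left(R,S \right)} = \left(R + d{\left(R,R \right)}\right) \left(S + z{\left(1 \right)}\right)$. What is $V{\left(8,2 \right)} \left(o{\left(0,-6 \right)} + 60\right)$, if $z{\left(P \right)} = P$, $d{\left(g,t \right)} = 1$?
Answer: $-2750$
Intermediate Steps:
$o{\left(R,S \right)} = \left(1 + R\right) \left(1 + S\right)$ ($o{\left(R,S \right)} = \left(R + 1\right) \left(S + 1\right) = \left(1 + R\right) \left(1 + S\right)$)
$V{\left(p,F \right)} = - 7 p + 3 F$
$V{\left(8,2 \right)} \left(o{\left(0,-6 \right)} + 60\right) = \left(\left(-7\right) 8 + 3 \cdot 2\right) \left(\left(1 + 0 - 6 + 0 \left(-6\right)\right) + 60\right) = \left(-56 + 6\right) \left(\left(1 + 0 - 6 + 0\right) + 60\right) = - 50 \left(-5 + 60\right) = \left(-50\right) 55 = -2750$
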